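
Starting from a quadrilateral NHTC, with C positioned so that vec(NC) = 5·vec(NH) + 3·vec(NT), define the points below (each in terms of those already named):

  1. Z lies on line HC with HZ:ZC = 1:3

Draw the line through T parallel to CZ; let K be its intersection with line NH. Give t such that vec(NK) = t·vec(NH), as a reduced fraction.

t = -4/3

Assign N = (0, 0), H = (1, 0), T = (0, 1), C = (5, 3) — the answer is frame-independent, so this choice is without loss of generality.
1. Z lies on line HC with HZ:ZC = 1:3 ⇒ Z = (2, 3/4)
through T parallel to CZ: direction (-3, -9/4); meets NH at K = (-4/3, 0)
K = N + t·(H−N) with t = -4/3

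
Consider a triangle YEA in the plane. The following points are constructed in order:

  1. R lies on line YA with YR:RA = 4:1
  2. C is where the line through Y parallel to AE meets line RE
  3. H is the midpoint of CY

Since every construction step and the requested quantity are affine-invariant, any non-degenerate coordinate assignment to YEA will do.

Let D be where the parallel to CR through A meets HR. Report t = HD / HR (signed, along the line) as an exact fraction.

Work in coordinates with Y = (0, 0), E = (1, 0), A = (0, 1).
1. R lies on line YA with YR:RA = 4:1 ⇒ R = (0, 4/5)
2. C is where the line through Y parallel to AE meets line RE ⇒ C = (-4, 4)
3. H is the midpoint of CY ⇒ H = (-2, 2)
through A parallel to CR: direction (4, -16/5); meets HR at D = (1, 1/5)
D = H + t·(R−H) with t = 3/2

t = 3/2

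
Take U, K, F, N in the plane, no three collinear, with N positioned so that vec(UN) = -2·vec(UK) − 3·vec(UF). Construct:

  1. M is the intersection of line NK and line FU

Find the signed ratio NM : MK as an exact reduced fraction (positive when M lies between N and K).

NM:MK = 2

Choose coordinates U = (0, 0), K = (1, 0), F = (0, 1), N = (-2, -3).
1. M is the intersection of line NK and line FU ⇒ M = (0, -1)
M = N + t·(K−N) with t = 2/3, so NM:MK = t:(1−t) = 2/3:1/3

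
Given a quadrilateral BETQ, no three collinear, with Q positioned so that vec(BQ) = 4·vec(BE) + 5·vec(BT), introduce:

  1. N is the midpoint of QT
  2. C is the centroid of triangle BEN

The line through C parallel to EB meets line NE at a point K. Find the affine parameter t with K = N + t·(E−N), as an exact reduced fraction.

t = 2/3

Assign B = (0, 0), E = (1, 0), T = (0, 1), Q = (4, 5) — the answer is frame-independent, so this choice is without loss of generality.
1. N is the midpoint of QT ⇒ N = (2, 3)
2. C is the centroid of triangle BEN ⇒ C = (1, 1)
through C parallel to EB: direction (-1, 0); meets NE at K = (4/3, 1)
K = N + t·(E−N) with t = 2/3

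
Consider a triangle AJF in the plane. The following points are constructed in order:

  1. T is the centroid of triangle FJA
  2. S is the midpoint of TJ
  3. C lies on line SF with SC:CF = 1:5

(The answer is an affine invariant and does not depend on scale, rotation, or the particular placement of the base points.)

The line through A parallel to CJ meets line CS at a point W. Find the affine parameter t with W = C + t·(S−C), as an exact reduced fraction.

Work in coordinates with A = (0, 0), J = (1, 0), F = (0, 1).
1. T is the centroid of triangle FJA ⇒ T = (1/3, 1/3)
2. S is the midpoint of TJ ⇒ S = (2/3, 1/6)
3. C lies on line SF with SC:CF = 1:5 ⇒ C = (5/9, 11/36)
through A parallel to CJ: direction (4/9, -11/36); meets CS at W = (16/9, -11/9)
W = C + t·(S−C) with t = 11

t = 11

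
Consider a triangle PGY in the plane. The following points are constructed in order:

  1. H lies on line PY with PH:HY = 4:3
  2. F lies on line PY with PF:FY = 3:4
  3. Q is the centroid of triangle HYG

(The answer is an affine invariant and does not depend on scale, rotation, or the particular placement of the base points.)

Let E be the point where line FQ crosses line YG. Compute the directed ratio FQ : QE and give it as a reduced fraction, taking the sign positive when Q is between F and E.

Choose coordinates P = (0, 0), G = (1, 0), Y = (0, 1).
1. H lies on line PY with PH:HY = 4:3 ⇒ H = (0, 4/7)
2. F lies on line PY with PF:FY = 3:4 ⇒ F = (0, 3/7)
3. Q is the centroid of triangle HYG ⇒ Q = (1/3, 11/21)
line FQ meets YG at E = (4/9, 5/9)
Q = F + t·(E−F) with t = 3/4, so FQ:QE = 3/4:1/4

FQ:QE = 3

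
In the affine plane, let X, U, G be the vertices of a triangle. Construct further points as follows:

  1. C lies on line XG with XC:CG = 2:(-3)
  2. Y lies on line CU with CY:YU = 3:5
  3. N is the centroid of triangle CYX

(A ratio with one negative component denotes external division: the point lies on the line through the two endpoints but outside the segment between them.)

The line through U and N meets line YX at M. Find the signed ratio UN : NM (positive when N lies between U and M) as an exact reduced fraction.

Work in coordinates with X = (0, 0), U = (1, 0), G = (0, 1).
1. C lies on line XG with XC:CG = 2:(-3) ⇒ C = (0, -2)
2. Y lies on line CU with CY:YU = 3:5 ⇒ Y = (3/8, -5/4)
3. N is the centroid of triangle CYX ⇒ N = (1/8, -13/12)
line UN meets YX at M = (13/48, -65/72)
N = U + t·(M−U) with t = 6/5, so UN:NM = 6/5:-1/5

UN:NM = -6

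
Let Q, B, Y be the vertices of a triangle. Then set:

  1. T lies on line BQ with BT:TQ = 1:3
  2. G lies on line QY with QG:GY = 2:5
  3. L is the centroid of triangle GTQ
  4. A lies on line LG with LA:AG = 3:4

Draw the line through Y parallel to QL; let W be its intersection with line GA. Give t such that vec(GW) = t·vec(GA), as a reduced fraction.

Work in coordinates with Q = (0, 0), B = (1, 0), Y = (0, 1).
1. T lies on line BQ with BT:TQ = 1:3 ⇒ T = (3/4, 0)
2. G lies on line QY with QG:GY = 2:5 ⇒ G = (0, 2/7)
3. L is the centroid of triangle GTQ ⇒ L = (1/4, 2/21)
4. A lies on line LG with LA:AG = 3:4 ⇒ A = (1/7, 26/147)
through Y parallel to QL: direction (1/4, 2/21); meets GA at W = (-5/8, 16/21)
W = G + t·(A−G) with t = -35/8

t = -35/8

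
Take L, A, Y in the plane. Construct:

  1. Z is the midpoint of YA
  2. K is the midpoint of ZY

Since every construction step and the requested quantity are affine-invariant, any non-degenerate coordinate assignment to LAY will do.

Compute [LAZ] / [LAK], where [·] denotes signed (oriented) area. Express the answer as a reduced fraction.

[LAZ]:[LAK] = 2/3

Assign L = (0, 0), A = (1, 0), Y = (0, 1) — the answer is frame-independent, so this choice is without loss of generality.
1. Z is the midpoint of YA ⇒ Z = (1/2, 1/2)
2. K is the midpoint of ZY ⇒ K = (1/4, 3/4)
2·[LAZ] = 1/2, 2·[LAK] = 3/4
[LAZ]:[LAK] = 1/2:3/4 = 2/3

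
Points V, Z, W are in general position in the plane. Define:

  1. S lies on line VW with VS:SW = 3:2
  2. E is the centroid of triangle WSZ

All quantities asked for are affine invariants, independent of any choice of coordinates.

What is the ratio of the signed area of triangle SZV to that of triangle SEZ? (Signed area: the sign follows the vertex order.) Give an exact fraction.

[SZV]:[SEZ] = 9/2

Work in coordinates with V = (0, 0), Z = (1, 0), W = (0, 1).
1. S lies on line VW with VS:SW = 3:2 ⇒ S = (0, 3/5)
2. E is the centroid of triangle WSZ ⇒ E = (1/3, 8/15)
2·[SZV] = -3/5, 2·[SEZ] = -2/15
[SZV]:[SEZ] = -3/5:-2/15 = 9/2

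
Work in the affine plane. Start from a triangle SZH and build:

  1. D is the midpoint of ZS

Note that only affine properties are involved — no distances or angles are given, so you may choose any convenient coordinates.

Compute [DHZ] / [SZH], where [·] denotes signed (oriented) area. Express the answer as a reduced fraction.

[DHZ]:[SZH] = -1/2

Choose coordinates S = (0, 0), Z = (1, 0), H = (0, 1).
1. D is the midpoint of ZS ⇒ D = (1/2, 0)
2·[DHZ] = -1/2, 2·[SZH] = 1
[DHZ]:[SZH] = -1/2:1 = -1/2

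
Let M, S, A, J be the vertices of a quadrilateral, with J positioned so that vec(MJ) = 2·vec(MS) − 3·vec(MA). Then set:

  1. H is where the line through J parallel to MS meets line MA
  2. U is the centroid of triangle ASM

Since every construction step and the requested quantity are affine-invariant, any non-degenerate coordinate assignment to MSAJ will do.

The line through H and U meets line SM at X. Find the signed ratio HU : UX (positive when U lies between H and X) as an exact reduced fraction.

Choose coordinates M = (0, 0), S = (1, 0), A = (0, 1), J = (2, -3).
1. H is where the line through J parallel to MS meets line MA ⇒ H = (0, -3)
2. U is the centroid of triangle ASM ⇒ U = (1/3, 1/3)
line HU meets SM at X = (3/10, 0)
U = H + t·(X−H) with t = 10/9, so HU:UX = 10/9:-1/9

HU:UX = -10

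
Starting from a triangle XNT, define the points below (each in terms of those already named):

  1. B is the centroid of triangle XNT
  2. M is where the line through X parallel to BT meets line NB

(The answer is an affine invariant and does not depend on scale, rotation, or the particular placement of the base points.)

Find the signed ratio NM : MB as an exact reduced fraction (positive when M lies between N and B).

Set X = (0, 0), N = (1, 0), T = (0, 1); any affine frame gives the same invariant.
1. B is the centroid of triangle XNT ⇒ B = (1/3, 1/3)
2. M is where the line through X parallel to BT meets line NB ⇒ M = (-1/3, 2/3)
M = N + t·(B−N) with t = 2, so NM:MB = t:(1−t) = 2:-1

NM:MB = -2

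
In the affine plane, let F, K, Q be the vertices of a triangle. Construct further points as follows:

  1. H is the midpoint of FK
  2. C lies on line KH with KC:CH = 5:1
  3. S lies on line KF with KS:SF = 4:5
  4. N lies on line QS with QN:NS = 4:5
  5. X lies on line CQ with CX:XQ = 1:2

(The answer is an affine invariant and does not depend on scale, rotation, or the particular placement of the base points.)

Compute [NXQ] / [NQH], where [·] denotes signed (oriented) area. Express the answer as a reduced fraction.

[NXQ]:[NQH] = 1/3

Choose coordinates F = (0, 0), K = (1, 0), Q = (0, 1).
1. H is the midpoint of FK ⇒ H = (1/2, 0)
2. C lies on line KH with KC:CH = 5:1 ⇒ C = (7/12, 0)
3. S lies on line KF with KS:SF = 4:5 ⇒ S = (5/9, 0)
4. N lies on line QS with QN:NS = 4:5 ⇒ N = (20/81, 5/9)
5. X lies on line CQ with CX:XQ = 1:2 ⇒ X = (7/18, 1/3)
2·[NXQ] = 2/243, 2·[NQH] = 2/81
[NXQ]:[NQH] = 2/243:2/81 = 1/3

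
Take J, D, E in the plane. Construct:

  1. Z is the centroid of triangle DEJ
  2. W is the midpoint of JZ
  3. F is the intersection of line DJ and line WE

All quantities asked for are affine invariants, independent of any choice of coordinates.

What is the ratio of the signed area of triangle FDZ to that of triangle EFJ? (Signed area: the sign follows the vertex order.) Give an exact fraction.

Set J = (0, 0), D = (1, 0), E = (0, 1); any affine frame gives the same invariant.
1. Z is the centroid of triangle DEJ ⇒ Z = (1/3, 1/3)
2. W is the midpoint of JZ ⇒ W = (1/6, 1/6)
3. F is the intersection of line DJ and line WE ⇒ F = (1/5, 0)
2·[FDZ] = 4/15, 2·[EFJ] = -1/5
[FDZ]:[EFJ] = 4/15:-1/5 = -4/3

[FDZ]:[EFJ] = -4/3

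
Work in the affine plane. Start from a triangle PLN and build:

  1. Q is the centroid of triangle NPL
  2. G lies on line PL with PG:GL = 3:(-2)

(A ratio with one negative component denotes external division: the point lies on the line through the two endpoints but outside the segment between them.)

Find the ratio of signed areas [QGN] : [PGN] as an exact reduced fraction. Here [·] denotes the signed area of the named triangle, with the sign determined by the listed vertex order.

[QGN]:[PGN] = 5/9

Assign P = (0, 0), L = (1, 0), N = (0, 1) — the answer is frame-independent, so this choice is without loss of generality.
1. Q is the centroid of triangle NPL ⇒ Q = (1/3, 1/3)
2. G lies on line PL with PG:GL = 3:(-2) ⇒ G = (3, 0)
2·[QGN] = 5/3, 2·[PGN] = 3
[QGN]:[PGN] = 5/3:3 = 5/9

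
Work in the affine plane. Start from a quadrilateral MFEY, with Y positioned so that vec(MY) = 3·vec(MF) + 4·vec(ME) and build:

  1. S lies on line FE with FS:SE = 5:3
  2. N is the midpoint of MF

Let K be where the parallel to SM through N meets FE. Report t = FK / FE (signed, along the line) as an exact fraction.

t = 5/16

Set M = (0, 0), F = (1, 0), E = (0, 1), Y = (3, 4); any affine frame gives the same invariant.
1. S lies on line FE with FS:SE = 5:3 ⇒ S = (3/8, 5/8)
2. N is the midpoint of MF ⇒ N = (1/2, 0)
through N parallel to SM: direction (-3/8, -5/8); meets FE at K = (11/16, 5/16)
K = F + t·(E−F) with t = 5/16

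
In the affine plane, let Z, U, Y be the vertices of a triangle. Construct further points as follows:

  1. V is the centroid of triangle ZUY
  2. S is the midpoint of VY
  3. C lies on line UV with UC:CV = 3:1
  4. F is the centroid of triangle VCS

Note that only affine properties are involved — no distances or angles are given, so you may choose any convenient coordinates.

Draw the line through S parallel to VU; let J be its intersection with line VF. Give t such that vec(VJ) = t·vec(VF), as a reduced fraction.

t = 3

Assign Z = (0, 0), U = (1, 0), Y = (0, 1) — the answer is frame-independent, so this choice is without loss of generality.
1. V is the centroid of triangle ZUY ⇒ V = (1/3, 1/3)
2. S is the midpoint of VY ⇒ S = (1/6, 2/3)
3. C lies on line UV with UC:CV = 3:1 ⇒ C = (1/2, 1/4)
4. F is the centroid of triangle VCS ⇒ F = (1/3, 5/12)
through S parallel to VU: direction (2/3, -1/3); meets VF at J = (1/3, 7/12)
J = V + t·(F−V) with t = 3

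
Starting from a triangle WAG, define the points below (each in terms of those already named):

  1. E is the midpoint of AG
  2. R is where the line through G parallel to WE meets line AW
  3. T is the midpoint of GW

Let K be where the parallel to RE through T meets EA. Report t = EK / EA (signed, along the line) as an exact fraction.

Assign W = (0, 0), A = (1, 0), G = (0, 1) — the answer is frame-independent, so this choice is without loss of generality.
1. E is the midpoint of AG ⇒ E = (1/2, 1/2)
2. R is where the line through G parallel to WE meets line AW ⇒ R = (-1, 0)
3. T is the midpoint of GW ⇒ T = (0, 1/2)
through T parallel to RE: direction (3/2, 1/2); meets EA at K = (3/8, 5/8)
K = E + t·(A−E) with t = -1/4

t = -1/4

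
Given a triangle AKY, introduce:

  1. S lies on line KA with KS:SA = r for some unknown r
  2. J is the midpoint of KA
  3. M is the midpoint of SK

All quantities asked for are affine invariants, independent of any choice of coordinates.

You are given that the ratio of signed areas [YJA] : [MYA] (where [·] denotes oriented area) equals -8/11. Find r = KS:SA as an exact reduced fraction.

Work in coordinates with A = (0, 0), K = (1, 0), Y = (0, 1).
1. With KS:SA = r, write λ = r/(r+1) so S = K + λ·(A−K); S is affine-linear in λ
2. J is the midpoint of KA ⇒ J = (1/2, 0)
3. M is the midpoint of SK ⇒ M is an affine combination of earlier points and hence also affine-linear in λ
Every point depending on S is an affine combination of S and λ-independent points, so each such coordinate is linear in λ; the λ² term in each signed area is a multiple of (A−K)×(A−K) = 0, so 2·[YJA] and 2·[MYA] are each linear in λ. Evaluating at λ=0 and λ=1:
  2·[YJA] = -1/2,   2·[MYA] = -1/2·λ + 1
So [YJA]:[MYA] = (-1/2) / (-1/2·λ + 1). Setting this equal to -8/11:
  -1/2 = -8/11·(-1/2·λ + 1)  ⇒  λ = 5/8
Then r = λ/(1−λ) = (5/8)/(3/8) = 5/3. Check: with r = 5/3, S = (3/8, 0) and [YJA]:[MYA] = -8/11 as required.

r = 5/3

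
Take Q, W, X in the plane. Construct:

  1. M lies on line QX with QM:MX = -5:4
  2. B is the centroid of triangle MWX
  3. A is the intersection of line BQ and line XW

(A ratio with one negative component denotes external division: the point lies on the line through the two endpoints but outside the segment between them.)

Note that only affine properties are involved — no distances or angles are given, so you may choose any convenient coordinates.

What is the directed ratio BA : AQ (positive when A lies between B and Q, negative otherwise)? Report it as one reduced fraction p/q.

BA:AQ = 4/3

Work in coordinates with Q = (0, 0), W = (1, 0), X = (0, 1).
1. M lies on line QX with QM:MX = -5:4 ⇒ M = (0, 5)
2. B is the centroid of triangle MWX ⇒ B = (1/3, 2)
3. A is the intersection of line BQ and line XW ⇒ A = (1/7, 6/7)
A = B + t·(Q−B) with t = 4/7, so BA:AQ = t:(1−t) = 4/7:3/7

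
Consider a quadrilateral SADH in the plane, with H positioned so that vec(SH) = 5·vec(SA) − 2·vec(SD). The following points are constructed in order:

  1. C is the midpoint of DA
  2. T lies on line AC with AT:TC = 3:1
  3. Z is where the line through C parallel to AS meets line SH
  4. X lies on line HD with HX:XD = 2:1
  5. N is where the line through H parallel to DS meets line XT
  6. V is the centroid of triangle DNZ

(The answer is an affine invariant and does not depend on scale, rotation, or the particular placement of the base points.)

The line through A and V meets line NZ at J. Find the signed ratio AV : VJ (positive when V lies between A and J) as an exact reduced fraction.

Choose coordinates S = (0, 0), A = (1, 0), D = (0, 1), H = (5, -2).
1. C is the midpoint of DA ⇒ C = (1/2, 1/2)
2. T lies on line AC with AT:TC = 3:1 ⇒ T = (5/8, 3/8)
3. Z is where the line through C parallel to AS meets line SH ⇒ Z = (-5/4, 1/2)
4. X lies on line HD with HX:XD = 2:1 ⇒ X = (5/3, 0)
5. N is where the line through H parallel to DS meets line XT ⇒ N = (5, -6/5)
6. V is the centroid of triangle DNZ ⇒ V = (5/4, 1/10)
line AV meets NZ at J = (5/6, -1/15)
V = A + t·(J−A) with t = -3/2, so AV:VJ = -3/2:5/2

AV:VJ = -3/5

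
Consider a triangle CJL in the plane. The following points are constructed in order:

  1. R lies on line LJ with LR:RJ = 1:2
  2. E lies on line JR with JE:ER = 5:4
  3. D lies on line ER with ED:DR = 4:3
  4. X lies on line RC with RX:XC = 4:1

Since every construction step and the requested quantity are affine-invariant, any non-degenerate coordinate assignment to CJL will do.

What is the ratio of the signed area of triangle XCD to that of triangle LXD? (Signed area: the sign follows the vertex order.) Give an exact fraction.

[XCD]:[LXD] = 2/29

Work in coordinates with C = (0, 0), J = (1, 0), L = (0, 1).
1. R lies on line LJ with LR:RJ = 1:2 ⇒ R = (1/3, 2/3)
2. E lies on line JR with JE:ER = 5:4 ⇒ E = (17/27, 10/27)
3. D lies on line ER with ED:DR = 4:3 ⇒ D = (29/63, 34/63)
4. X lies on line RC with RX:XC = 4:1 ⇒ X = (1/15, 2/15)
2·[XCD] = 8/315, 2·[LXD] = 116/315
[XCD]:[LXD] = 8/315:116/315 = 2/29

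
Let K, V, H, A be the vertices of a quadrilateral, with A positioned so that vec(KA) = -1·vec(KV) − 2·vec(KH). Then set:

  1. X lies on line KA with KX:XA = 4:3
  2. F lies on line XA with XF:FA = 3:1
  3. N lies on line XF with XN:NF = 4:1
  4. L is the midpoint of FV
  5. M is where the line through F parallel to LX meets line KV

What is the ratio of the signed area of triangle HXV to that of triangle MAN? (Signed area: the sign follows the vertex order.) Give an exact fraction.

Assign K = (0, 0), V = (1, 0), H = (0, 1), A = (-1, -2) — the answer is frame-independent, so this choice is without loss of generality.
1. X lies on line KA with KX:XA = 4:3 ⇒ X = (-4/7, -8/7)
2. F lies on line XA with XF:FA = 3:1 ⇒ F = (-25/28, -25/14)
3. N lies on line XF with XN:NF = 4:1 ⇒ N = (-29/35, -58/35)
4. L is the midpoint of FV ⇒ L = (3/56, -25/28)
5. M is where the line through F parallel to LX meets line KV ⇒ M = (25/7, 0)
2·[HXV] = 19/7, 2·[MAN] = -60/49
[HXV]:[MAN] = 19/7:-60/49 = -133/60

[HXV]:[MAN] = -133/60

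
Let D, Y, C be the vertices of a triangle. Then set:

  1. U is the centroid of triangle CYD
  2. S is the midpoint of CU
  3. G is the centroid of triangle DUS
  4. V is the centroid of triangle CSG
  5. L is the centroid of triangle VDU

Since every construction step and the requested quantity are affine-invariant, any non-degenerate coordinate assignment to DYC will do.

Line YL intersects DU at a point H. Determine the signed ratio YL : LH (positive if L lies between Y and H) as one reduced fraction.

Assign D = (0, 0), Y = (1, 0), C = (0, 1) — the answer is frame-independent, so this choice is without loss of generality.
1. U is the centroid of triangle CYD ⇒ U = (1/3, 1/3)
2. S is the midpoint of CU ⇒ S = (1/6, 2/3)
3. G is the centroid of triangle DUS ⇒ G = (1/6, 1/3)
4. V is the centroid of triangle CSG ⇒ V = (1/9, 2/3)
5. L is the centroid of triangle VDU ⇒ L = (4/27, 1/3)
line YL meets DU at H = (9/32, 9/32)
L = Y + t·(H−Y) with t = 32/27, so YL:LH = 32/27:-5/27

YL:LH = -32/5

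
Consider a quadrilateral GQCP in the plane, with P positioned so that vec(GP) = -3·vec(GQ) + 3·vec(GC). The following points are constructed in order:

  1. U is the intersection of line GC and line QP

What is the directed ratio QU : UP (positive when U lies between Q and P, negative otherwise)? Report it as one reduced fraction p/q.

QU:UP = 1/3

Choose coordinates G = (0, 0), Q = (1, 0), C = (0, 1), P = (-3, 3).
1. U is the intersection of line GC and line QP ⇒ U = (0, 3/4)
U = Q + t·(P−Q) with t = 1/4, so QU:UP = t:(1−t) = 1/4:3/4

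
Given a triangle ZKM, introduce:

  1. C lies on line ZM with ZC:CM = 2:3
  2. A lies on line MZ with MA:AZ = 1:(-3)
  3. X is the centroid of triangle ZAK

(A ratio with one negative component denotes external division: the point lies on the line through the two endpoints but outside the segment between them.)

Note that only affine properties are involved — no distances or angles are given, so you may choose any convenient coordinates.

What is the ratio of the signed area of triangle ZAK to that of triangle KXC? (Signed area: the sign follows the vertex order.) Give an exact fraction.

[ZAK]:[KXC] = -45/7

Work in coordinates with Z = (0, 0), K = (1, 0), M = (0, 1).
1. C lies on line ZM with ZC:CM = 2:3 ⇒ C = (0, 2/5)
2. A lies on line MZ with MA:AZ = 1:(-3) ⇒ A = (0, 3/2)
3. X is the centroid of triangle ZAK ⇒ X = (1/3, 1/2)
2·[ZAK] = -3/2, 2·[KXC] = 7/30
[ZAK]:[KXC] = -3/2:7/30 = -45/7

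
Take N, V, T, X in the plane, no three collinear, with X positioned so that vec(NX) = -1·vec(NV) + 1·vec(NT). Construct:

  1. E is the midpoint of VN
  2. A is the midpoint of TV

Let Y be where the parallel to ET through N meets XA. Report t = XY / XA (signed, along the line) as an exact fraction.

t = 2/5

Assign N = (0, 0), V = (1, 0), T = (0, 1), X = (-1, 1) — the answer is frame-independent, so this choice is without loss of generality.
1. E is the midpoint of VN ⇒ E = (1/2, 0)
2. A is the midpoint of TV ⇒ A = (1/2, 1/2)
through N parallel to ET: direction (-1/2, 1); meets XA at Y = (-2/5, 4/5)
Y = X + t·(A−X) with t = 2/5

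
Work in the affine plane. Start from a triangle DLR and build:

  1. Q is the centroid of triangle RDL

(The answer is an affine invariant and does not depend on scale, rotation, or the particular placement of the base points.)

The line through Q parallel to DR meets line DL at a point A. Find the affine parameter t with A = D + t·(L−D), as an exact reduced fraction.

t = 1/3

Work in coordinates with D = (0, 0), L = (1, 0), R = (0, 1).
1. Q is the centroid of triangle RDL ⇒ Q = (1/3, 1/3)
through Q parallel to DR: direction (0, 1); meets DL at A = (1/3, 0)
A = D + t·(L−D) with t = 1/3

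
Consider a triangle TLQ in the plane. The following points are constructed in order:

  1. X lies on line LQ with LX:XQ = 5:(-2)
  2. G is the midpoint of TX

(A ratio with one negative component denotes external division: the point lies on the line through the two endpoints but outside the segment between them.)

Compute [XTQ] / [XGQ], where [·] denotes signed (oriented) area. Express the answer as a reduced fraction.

Work in coordinates with T = (0, 0), L = (1, 0), Q = (0, 1).
1. X lies on line LQ with LX:XQ = 5:(-2) ⇒ X = (-2/3, 5/3)
2. G is the midpoint of TX ⇒ G = (-1/3, 5/6)
2·[XTQ] = 2/3, 2·[XGQ] = 1/3
[XTQ]:[XGQ] = 2/3:1/3 = 2

[XTQ]:[XGQ] = 2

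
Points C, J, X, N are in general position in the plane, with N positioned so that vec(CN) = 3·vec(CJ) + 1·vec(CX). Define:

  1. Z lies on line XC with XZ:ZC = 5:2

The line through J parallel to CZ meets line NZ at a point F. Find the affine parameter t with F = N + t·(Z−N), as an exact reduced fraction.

t = 2/3

Assign C = (0, 0), J = (1, 0), X = (0, 1), N = (3, 1) — the answer is frame-independent, so this choice is without loss of generality.
1. Z lies on line XC with XZ:ZC = 5:2 ⇒ Z = (0, 2/7)
through J parallel to CZ: direction (0, 2/7); meets NZ at F = (1, 11/21)
F = N + t·(Z−N) with t = 2/3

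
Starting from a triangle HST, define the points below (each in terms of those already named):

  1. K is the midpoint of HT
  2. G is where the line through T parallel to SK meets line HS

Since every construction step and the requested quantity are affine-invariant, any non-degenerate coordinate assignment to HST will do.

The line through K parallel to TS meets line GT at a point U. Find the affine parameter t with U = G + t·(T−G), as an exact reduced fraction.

Assign H = (0, 0), S = (1, 0), T = (0, 1) — the answer is frame-independent, so this choice is without loss of generality.
1. K is the midpoint of HT ⇒ K = (0, 1/2)
2. G is where the line through T parallel to SK meets line HS ⇒ G = (2, 0)
through K parallel to TS: direction (1, -1); meets GT at U = (-1, 3/2)
U = G + t·(T−G) with t = 3/2

t = 3/2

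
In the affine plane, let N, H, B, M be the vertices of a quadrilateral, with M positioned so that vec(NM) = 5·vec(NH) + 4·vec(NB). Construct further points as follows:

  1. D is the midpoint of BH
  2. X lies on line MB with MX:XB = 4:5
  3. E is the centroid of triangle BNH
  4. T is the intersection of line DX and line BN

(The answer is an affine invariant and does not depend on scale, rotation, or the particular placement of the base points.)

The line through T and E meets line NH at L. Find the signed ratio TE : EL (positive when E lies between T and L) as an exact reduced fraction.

Choose coordinates N = (0, 0), H = (1, 0), B = (0, 1), M = (5, 4).
1. D is the midpoint of BH ⇒ D = (1/2, 1/2)
2. X lies on line MB with MX:XB = 4:5 ⇒ X = (25/9, 8/3)
3. E is the centroid of triangle BNH ⇒ E = (1/3, 1/3)
4. T is the intersection of line DX and line BN ⇒ T = (0, 1/41)
line TE meets NH at L = (-1/38, 0)
E = T + t·(L−T) with t = -38/3, so TE:EL = -38/3:41/3

TE:EL = -38/41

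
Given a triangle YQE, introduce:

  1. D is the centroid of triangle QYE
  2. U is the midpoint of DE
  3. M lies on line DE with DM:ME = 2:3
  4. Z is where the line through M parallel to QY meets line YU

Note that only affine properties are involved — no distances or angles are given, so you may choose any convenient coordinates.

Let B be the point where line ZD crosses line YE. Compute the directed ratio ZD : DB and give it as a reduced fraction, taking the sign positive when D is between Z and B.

ZD:DB = -11/20

Set Y = (0, 0), Q = (1, 0), E = (0, 1); any affine frame gives the same invariant.
1. D is the centroid of triangle QYE ⇒ D = (1/3, 1/3)
2. U is the midpoint of DE ⇒ U = (1/6, 2/3)
3. M lies on line DE with DM:ME = 2:3 ⇒ M = (1/5, 3/5)
4. Z is where the line through M parallel to QY meets line YU ⇒ Z = (3/20, 3/5)
line ZD meets YE at B = (0, 9/11)
D = Z + t·(B−Z) with t = -11/9, so ZD:DB = -11/9:20/9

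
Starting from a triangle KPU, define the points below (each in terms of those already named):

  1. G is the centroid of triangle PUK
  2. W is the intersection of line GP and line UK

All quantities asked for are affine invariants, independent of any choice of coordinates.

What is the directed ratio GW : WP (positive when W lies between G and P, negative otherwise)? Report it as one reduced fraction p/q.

Work in coordinates with K = (0, 0), P = (1, 0), U = (0, 1).
1. G is the centroid of triangle PUK ⇒ G = (1/3, 1/3)
2. W is the intersection of line GP and line UK ⇒ W = (0, 1/2)
W = G + t·(P−G) with t = -1/2, so GW:WP = t:(1−t) = -1/2:3/2

GW:WP = -1/3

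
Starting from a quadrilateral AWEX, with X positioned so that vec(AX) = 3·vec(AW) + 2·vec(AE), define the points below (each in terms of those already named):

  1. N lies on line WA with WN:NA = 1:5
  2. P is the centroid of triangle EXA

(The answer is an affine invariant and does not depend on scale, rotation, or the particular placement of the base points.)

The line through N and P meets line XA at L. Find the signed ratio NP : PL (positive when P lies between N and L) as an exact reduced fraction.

Work in coordinates with A = (0, 0), W = (1, 0), E = (0, 1), X = (3, 2).
1. N lies on line WA with WN:NA = 1:5 ⇒ N = (5/6, 0)
2. P is the centroid of triangle EXA ⇒ P = (1, 1)
line NP meets XA at L = (15/16, 5/8)
P = N + t·(L−N) with t = 8/5, so NP:PL = 8/5:-3/5

NP:PL = -8/3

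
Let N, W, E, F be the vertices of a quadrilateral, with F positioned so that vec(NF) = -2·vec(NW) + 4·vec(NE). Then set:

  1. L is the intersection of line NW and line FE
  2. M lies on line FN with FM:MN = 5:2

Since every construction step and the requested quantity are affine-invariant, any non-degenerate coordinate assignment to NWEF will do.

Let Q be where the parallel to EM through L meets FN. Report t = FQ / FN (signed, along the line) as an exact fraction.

Work in coordinates with N = (0, 0), W = (1, 0), E = (0, 1), F = (-2, 4).
1. L is the intersection of line NW and line FE ⇒ L = (2/3, 0)
2. M lies on line FN with FM:MN = 5:2 ⇒ M = (-4/7, 8/7)
through L parallel to EM: direction (-4/7, 1/7); meets FN at Q = (-2/21, 4/21)
Q = F + t·(N−F) with t = 20/21

t = 20/21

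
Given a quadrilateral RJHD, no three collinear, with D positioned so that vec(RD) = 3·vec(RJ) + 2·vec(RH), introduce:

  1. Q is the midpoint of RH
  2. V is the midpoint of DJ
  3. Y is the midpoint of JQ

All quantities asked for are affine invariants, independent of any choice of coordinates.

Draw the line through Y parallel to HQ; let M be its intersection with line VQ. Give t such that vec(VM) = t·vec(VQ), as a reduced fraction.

Work in coordinates with R = (0, 0), J = (1, 0), H = (0, 1), D = (3, 2).
1. Q is the midpoint of RH ⇒ Q = (0, 1/2)
2. V is the midpoint of DJ ⇒ V = (2, 1)
3. Y is the midpoint of JQ ⇒ Y = (1/2, 1/4)
through Y parallel to HQ: direction (0, -1/2); meets VQ at M = (1/2, 5/8)
M = V + t·(Q−V) with t = 3/4

t = 3/4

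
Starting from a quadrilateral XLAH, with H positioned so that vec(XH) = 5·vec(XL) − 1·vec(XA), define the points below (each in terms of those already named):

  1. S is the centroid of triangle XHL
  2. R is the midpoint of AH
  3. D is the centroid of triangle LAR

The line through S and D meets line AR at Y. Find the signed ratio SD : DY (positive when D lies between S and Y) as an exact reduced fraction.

Assign X = (0, 0), L = (1, 0), A = (0, 1), H = (5, -1) — the answer is frame-independent, so this choice is without loss of generality.
1. S is the centroid of triangle XHL ⇒ S = (2, -1/3)
2. R is the midpoint of AH ⇒ R = (5/2, 0)
3. D is the centroid of triangle LAR ⇒ D = (7/6, 1/3)
line SD meets AR at Y = (2/3, 11/15)
D = S + t·(Y−S) with t = 5/8, so SD:DY = 5/8:3/8

SD:DY = 5/3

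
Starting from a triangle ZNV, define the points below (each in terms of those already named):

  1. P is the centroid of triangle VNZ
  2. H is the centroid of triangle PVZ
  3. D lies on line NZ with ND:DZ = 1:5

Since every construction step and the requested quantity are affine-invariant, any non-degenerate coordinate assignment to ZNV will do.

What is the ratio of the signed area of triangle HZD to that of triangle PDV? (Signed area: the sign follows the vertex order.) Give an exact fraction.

Set Z = (0, 0), N = (1, 0), V = (0, 1); any affine frame gives the same invariant.
1. P is the centroid of triangle VNZ ⇒ P = (1/3, 1/3)
2. H is the centroid of triangle PVZ ⇒ H = (1/9, 4/9)
3. D lies on line NZ with ND:DZ = 1:5 ⇒ D = (5/6, 0)
2·[HZD] = 10/27, 2·[PDV] = 2/9
[HZD]:[PDV] = 10/27:2/9 = 5/3

[HZD]:[PDV] = 5/3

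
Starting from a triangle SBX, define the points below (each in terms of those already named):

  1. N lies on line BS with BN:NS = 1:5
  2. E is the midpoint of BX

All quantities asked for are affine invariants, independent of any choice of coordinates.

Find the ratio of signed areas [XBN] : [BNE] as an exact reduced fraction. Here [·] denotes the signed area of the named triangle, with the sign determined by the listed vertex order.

[XBN]:[BNE] = 2

Set S = (0, 0), B = (1, 0), X = (0, 1); any affine frame gives the same invariant.
1. N lies on line BS with BN:NS = 1:5 ⇒ N = (5/6, 0)
2. E is the midpoint of BX ⇒ E = (1/2, 1/2)
2·[XBN] = -1/6, 2·[BNE] = -1/12
[XBN]:[BNE] = -1/6:-1/12 = 2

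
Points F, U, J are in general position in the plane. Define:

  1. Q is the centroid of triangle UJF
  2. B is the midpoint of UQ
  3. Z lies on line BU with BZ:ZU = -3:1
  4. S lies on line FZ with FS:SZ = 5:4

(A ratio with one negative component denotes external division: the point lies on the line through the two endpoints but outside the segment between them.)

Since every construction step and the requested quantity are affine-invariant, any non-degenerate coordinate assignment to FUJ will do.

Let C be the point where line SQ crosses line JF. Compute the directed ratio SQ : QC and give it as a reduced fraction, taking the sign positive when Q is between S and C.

Choose coordinates F = (0, 0), U = (1, 0), J = (0, 1).
1. Q is the centroid of triangle UJF ⇒ Q = (1/3, 1/3)
2. B is the midpoint of UQ ⇒ B = (2/3, 1/6)
3. Z lies on line BU with BZ:ZU = -3:1 ⇒ Z = (7/6, -1/12)
4. S lies on line FZ with FS:SZ = 5:4 ⇒ S = (35/54, -5/108)
line SQ meets JF at C = (0, 25/34)
Q = S + t·(C−S) with t = 17/35, so SQ:QC = 17/35:18/35

SQ:QC = 17/18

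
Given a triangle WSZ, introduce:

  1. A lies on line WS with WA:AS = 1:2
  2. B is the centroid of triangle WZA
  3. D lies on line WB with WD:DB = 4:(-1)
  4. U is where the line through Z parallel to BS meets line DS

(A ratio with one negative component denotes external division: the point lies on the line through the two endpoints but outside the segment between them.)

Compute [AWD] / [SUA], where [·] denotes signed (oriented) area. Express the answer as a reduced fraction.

Set W = (0, 0), S = (1, 0), Z = (0, 1); any affine frame gives the same invariant.
1. A lies on line WS with WA:AS = 1:2 ⇒ A = (1/3, 0)
2. B is the centroid of triangle WZA ⇒ B = (1/9, 1/3)
3. D lies on line WB with WD:DB = 4:(-1) ⇒ D = (4/27, 4/9)
4. U is where the line through Z parallel to BS meets line DS ⇒ U = (-88/27, 20/9)
2·[AWD] = -4/27, 2·[SUA] = 40/27
[AWD]:[SUA] = -4/27:40/27 = -1/10

[AWD]:[SUA] = -1/10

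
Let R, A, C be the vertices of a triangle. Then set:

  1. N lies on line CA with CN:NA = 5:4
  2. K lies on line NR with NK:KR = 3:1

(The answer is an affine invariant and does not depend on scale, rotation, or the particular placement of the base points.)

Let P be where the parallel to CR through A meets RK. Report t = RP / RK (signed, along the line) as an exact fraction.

t = 36/5

Assign R = (0, 0), A = (1, 0), C = (0, 1) — the answer is frame-independent, so this choice is without loss of generality.
1. N lies on line CA with CN:NA = 5:4 ⇒ N = (5/9, 4/9)
2. K lies on line NR with NK:KR = 3:1 ⇒ K = (5/36, 1/9)
through A parallel to CR: direction (0, -1); meets RK at P = (1, 4/5)
P = R + t·(K−R) with t = 36/5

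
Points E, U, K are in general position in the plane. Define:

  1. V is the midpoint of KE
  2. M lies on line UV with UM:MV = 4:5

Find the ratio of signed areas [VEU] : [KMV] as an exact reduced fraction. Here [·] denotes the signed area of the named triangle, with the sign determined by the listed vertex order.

Set E = (0, 0), U = (1, 0), K = (0, 1); any affine frame gives the same invariant.
1. V is the midpoint of KE ⇒ V = (0, 1/2)
2. M lies on line UV with UM:MV = 4:5 ⇒ M = (5/9, 2/9)
2·[VEU] = 1/2, 2·[KMV] = -5/18
[VEU]:[KMV] = 1/2:-5/18 = -9/5

[VEU]:[KMV] = -9/5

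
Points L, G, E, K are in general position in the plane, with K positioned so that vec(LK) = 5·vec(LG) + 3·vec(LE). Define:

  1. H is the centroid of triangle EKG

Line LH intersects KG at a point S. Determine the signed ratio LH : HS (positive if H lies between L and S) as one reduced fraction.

LH:HS = 2/7

Assign L = (0, 0), G = (1, 0), E = (0, 1), K = (5, 3) — the answer is frame-independent, so this choice is without loss of generality.
1. H is the centroid of triangle EKG ⇒ H = (2, 4/3)
line LH meets KG at S = (9, 6)
H = L + t·(S−L) with t = 2/9, so LH:HS = 2/9:7/9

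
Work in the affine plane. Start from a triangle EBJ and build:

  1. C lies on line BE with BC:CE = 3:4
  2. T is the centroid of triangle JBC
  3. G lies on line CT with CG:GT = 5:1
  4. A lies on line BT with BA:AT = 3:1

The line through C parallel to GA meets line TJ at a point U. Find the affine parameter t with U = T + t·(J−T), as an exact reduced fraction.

t = -3/5

Assign E = (0, 0), B = (1, 0), J = (0, 1) — the answer is frame-independent, so this choice is without loss of generality.
1. C lies on line BE with BC:CE = 3:4 ⇒ C = (4/7, 0)
2. T is the centroid of triangle JBC ⇒ T = (11/21, 1/3)
3. G lies on line CT with CG:GT = 5:1 ⇒ G = (67/126, 5/18)
4. A lies on line BT with BA:AT = 3:1 ⇒ A = (9/14, 1/4)
through C parallel to GA: direction (1/9, -1/36); meets TJ at U = (88/105, -1/15)
U = T + t·(J−T) with t = -3/5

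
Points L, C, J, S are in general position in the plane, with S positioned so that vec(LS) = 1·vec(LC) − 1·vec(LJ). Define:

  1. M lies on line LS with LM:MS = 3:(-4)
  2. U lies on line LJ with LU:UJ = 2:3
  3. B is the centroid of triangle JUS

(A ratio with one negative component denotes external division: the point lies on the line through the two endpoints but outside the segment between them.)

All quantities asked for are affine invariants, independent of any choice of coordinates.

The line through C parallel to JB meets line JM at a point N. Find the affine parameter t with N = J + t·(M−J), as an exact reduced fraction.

Work in coordinates with L = (0, 0), C = (1, 0), J = (0, 1), S = (1, -1).
1. M lies on line LS with LM:MS = 3:(-4) ⇒ M = (-3, 3)
2. U lies on line LJ with LU:UJ = 2:3 ⇒ U = (0, 2/5)
3. B is the centroid of triangle JUS ⇒ B = (1/3, 2/15)
through C parallel to JB: direction (1/3, -13/15); meets JM at N = (24/29, 13/29)
N = J + t·(M−J) with t = -8/29

t = -8/29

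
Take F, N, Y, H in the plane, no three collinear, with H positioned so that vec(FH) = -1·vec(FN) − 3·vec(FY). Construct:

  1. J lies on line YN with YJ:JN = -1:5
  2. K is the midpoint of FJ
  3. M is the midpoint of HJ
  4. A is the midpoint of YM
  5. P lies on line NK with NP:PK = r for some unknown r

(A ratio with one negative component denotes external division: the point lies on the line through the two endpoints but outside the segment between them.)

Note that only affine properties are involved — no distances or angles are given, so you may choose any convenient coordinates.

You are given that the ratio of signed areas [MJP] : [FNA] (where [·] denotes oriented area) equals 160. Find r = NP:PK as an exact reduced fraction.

r = -5/4

Choose coordinates F = (0, 0), N = (1, 0), Y = (0, 1), H = (-1, -3).
1. J lies on line YN with YJ:JN = -1:5 ⇒ J = (-1/4, 5/4)
2. K is the midpoint of FJ ⇒ K = (-1/8, 5/8)
3. M is the midpoint of HJ ⇒ M = (-5/8, -7/8)
4. A is the midpoint of YM ⇒ A = (-5/16, 1/16)
5. With NP:PK = r, write λ = r/(r+1) so P = N + λ·(K−N); P is affine-linear in λ
Every point depending on P is an affine combination of P and λ-independent points, so each such coordinate is linear in λ; the λ² term in each signed area is a multiple of (K−N)×(K−N) = 0, so 2·[MJP] and 2·[FNA] are each linear in λ. Evaluating at λ=0 and λ=1:
  2·[MJP] = 21/8·λ − 25/8,   2·[FNA] = 1/16
So [MJP]:[FNA] = (21/8·λ − 25/8) / (1/16). Setting this equal to 160:
  21/8·λ − 25/8 = 160·(1/16)  ⇒  λ = 5
Then r = λ/(1−λ) = (5)/(-4) = -5/4. Check: with r = -5/4, P = (-37/8, 25/8) and [MJP]:[FNA] = 160 as required.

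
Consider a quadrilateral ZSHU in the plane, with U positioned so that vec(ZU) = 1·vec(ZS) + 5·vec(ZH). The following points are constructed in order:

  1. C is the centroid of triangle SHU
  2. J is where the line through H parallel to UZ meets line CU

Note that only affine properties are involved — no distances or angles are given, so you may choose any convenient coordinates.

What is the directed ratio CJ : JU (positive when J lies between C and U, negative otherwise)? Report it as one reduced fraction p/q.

Choose coordinates Z = (0, 0), S = (1, 0), H = (0, 1), U = (1, 5).
1. C is the centroid of triangle SHU ⇒ C = (2/3, 2)
2. J is where the line through H parallel to UZ meets line CU ⇒ J = (5/4, 29/4)
J = C + t·(U−C) with t = 7/4, so CJ:JU = t:(1−t) = 7/4:-3/4

CJ:JU = -7/3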